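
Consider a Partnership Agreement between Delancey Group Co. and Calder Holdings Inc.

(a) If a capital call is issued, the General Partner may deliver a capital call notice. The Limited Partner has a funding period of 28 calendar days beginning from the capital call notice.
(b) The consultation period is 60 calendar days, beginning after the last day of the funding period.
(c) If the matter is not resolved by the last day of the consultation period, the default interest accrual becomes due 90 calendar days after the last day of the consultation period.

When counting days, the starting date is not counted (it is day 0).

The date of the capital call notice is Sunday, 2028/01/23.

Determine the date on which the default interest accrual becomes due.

2028/07/19

Adding 28 calendar days to 2028/01/23 gives 2028/02/20, which is the last day of the funding period.
Adding 60 calendar days to 2028/02/20 gives 2028/04/20, which is the last day of the consultation period.
The date on which the default interest accrual becomes due: 90 calendar days after 2028/04/20 is 2028/07/19.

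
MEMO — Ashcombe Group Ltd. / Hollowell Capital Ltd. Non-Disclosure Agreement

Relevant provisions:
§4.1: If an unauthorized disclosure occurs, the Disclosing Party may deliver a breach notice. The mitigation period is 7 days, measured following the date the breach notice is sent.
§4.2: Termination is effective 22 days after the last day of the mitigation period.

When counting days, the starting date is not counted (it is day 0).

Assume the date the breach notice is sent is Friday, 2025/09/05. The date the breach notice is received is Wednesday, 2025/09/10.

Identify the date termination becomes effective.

2025/10/04

The last day of the mitigation period: 2025/09/05 + 7 days = 2025/09/12.
The date termination becomes effective: 2025/09/12 + 22 days = 2025/10/04.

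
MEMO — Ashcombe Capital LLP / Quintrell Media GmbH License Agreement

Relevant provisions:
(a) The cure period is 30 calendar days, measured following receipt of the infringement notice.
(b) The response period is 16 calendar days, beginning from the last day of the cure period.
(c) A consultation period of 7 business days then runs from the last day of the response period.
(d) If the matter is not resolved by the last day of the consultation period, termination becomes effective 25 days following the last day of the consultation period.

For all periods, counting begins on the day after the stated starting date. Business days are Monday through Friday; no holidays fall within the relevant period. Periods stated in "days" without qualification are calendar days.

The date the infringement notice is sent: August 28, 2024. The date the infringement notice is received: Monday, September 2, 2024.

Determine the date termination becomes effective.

November 23, 2024

Adding 30 calendar days to September 2, 2024 gives October 2, 2024, which is the last day of the cure period.
The last day of the response period: 16 calendar days after October 2, 2024 is October 18, 2024.
From Friday, October 18, 2024, 7 business days (Oct 21, Oct 22, Oct 23, Oct 24, Oct 25, Oct 28, Oct 29, skipping weekends) brings us to Tuesday, October 29, 2024, which is the last day of the consultation period.
The date termination becomes effective: October 29, 2024 + 25 days = November 23, 2024.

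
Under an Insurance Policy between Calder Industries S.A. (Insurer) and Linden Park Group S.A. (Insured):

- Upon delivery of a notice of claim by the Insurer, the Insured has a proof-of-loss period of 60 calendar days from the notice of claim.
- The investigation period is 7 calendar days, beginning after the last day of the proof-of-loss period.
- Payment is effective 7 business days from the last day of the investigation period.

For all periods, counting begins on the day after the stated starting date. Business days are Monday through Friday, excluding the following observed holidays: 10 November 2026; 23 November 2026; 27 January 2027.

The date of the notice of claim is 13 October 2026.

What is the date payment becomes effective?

29 December 2026

The last day of the proof-of-loss period: 13 October 2026 + 60 days = 12 December 2026.
Adding 7 calendar days to 12 December 2026 gives 19 December 2026, which is the last day of the investigation period.
The date payment becomes effective: 7 business days after Saturday, 19 December 2026, skipping weekends — Dec 21, Dec 22, Dec 23, Dec 24, Dec 25, Dec 28, Dec 29 — lands on Tuesday, 29 December 2026.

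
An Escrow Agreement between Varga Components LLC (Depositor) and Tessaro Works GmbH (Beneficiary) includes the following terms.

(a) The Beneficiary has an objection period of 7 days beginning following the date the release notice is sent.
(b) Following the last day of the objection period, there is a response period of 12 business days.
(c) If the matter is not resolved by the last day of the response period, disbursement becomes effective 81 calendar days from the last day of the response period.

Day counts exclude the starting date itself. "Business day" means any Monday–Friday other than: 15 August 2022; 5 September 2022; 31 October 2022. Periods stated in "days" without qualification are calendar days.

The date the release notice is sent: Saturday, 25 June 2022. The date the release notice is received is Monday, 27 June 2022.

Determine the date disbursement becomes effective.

8 October 2022

Adding 7 calendar days to 25 June 2022 gives 2 July 2022, which is the last day of the objection period.
From Saturday, 2 July 2022, 12 business days (Jul 4, Jul 5, Jul 6, Jul 7, …, Jul 15, Jul 18, Jul 19, skipping weekends) brings us to Tuesday, 19 July 2022, which is the last day of the response period.
Adding 81 calendar days to 19 July 2022 gives 8 October 2022, which is the date disbursement becomes effective.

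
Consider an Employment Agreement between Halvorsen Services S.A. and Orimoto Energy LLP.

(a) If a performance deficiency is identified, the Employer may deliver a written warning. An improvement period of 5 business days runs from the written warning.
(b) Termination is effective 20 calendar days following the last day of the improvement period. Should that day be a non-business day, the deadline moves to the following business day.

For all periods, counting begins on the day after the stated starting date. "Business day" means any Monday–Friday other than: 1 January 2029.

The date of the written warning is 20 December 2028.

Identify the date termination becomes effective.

The last day of the improvement period: counting 5 business days from Wednesday, 20 December 2028 (Dec 21, Dec 22, Dec 25, Dec 26, Dec 27, skipping weekends) reaches Wednesday, 27 December 2028.
The date termination becomes effective: 27 December 2028 + 20 days = 16 January 2029. 16 January 2029 is a Tuesday and is not a listed holiday, so no roll-forward applies.

16 January 2029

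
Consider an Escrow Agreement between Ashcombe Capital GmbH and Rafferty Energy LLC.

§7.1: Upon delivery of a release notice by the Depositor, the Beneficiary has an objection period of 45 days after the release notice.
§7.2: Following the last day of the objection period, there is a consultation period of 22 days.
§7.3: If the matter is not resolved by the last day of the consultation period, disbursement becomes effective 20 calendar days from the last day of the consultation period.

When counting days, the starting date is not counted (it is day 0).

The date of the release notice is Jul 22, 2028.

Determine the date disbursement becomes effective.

Adding 45 calendar days to Jul 22, 2028 gives Sep 5, 2028, which is the last day of the objection period.
The last day of the consultation period: 22 calendar days after Sep 5, 2028 is Sep 27, 2028.
The date disbursement becomes effective: 20 calendar days after Sep 27, 2028 is Oct 17, 2028.

Oct 17, 2028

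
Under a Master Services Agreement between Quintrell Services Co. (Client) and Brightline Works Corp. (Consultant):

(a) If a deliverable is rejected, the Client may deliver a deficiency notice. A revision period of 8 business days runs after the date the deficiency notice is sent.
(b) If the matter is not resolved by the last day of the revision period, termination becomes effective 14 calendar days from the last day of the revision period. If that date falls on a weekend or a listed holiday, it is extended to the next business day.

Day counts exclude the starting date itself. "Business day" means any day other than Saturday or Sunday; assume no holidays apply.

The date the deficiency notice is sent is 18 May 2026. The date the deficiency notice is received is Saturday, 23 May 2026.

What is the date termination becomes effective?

From Monday, 18 May 2026, 8 business days (May 19, May 20, May 21, May 22, May 25, May 26, May 27, May 28, skipping weekends) brings us to Thursday, 28 May 2026, which is the last day of the revision period.
The date termination becomes effective: 28 May 2026 + 14 days = 11 June 2026. 11 June 2026 is a Thursday, so no roll-forward applies.

11 June 2026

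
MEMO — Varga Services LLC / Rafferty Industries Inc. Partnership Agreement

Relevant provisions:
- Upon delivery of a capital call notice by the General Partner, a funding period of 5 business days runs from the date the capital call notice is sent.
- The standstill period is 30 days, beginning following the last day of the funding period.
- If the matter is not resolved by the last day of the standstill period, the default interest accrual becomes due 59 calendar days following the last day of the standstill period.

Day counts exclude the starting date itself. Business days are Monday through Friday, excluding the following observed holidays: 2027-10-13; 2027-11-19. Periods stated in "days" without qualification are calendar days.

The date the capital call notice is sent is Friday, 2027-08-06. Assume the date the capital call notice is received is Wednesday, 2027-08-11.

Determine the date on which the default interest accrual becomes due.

2027-11-10

The last day of the funding period: counting 5 business days from Friday, 2027-08-06 (Aug 9, Aug 10, Aug 11, Aug 12, Aug 13, skipping weekends) reaches Friday, 2027-08-13.
Adding 30 calendar days to 2027-08-13 gives 2027-09-12, which is the last day of the standstill period.
The date on which the default interest accrual becomes due: 2027-09-12 + 59 days = 2027-11-10.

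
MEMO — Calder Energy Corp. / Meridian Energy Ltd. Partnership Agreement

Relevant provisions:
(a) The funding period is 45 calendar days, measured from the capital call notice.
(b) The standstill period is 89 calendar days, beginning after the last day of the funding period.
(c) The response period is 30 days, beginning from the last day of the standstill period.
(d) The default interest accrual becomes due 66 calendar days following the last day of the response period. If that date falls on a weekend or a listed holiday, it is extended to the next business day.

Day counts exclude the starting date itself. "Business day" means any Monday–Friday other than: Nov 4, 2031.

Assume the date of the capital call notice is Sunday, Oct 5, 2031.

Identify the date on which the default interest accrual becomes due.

The last day of the funding period: Oct 5, 2031 + 45 days = Nov 19, 2031.
Adding 89 calendar days to Nov 19, 2031 gives Feb 16, 2032, which is the last day of the standstill period.
Adding 30 calendar days to Feb 16, 2032 gives Mar 17, 2032, which is the last day of the response period.
Adding 66 calendar days to Mar 17, 2032 gives May 22, 2032, which is the date on which the default interest accrual becomes due. That falls on a Saturday, so it rolls to the next business day, Monday, May 24, 2032.

May 24, 2032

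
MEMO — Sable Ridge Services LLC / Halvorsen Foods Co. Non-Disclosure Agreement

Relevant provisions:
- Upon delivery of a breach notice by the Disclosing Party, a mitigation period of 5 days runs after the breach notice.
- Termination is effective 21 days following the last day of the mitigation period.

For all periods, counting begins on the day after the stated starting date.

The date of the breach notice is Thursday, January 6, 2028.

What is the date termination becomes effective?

The last day of the mitigation period: 5 calendar days after January 6, 2028 is January 11, 2028.
The date termination becomes effective: 21 calendar days after January 11, 2028 is February 1, 2028.

February 1, 2028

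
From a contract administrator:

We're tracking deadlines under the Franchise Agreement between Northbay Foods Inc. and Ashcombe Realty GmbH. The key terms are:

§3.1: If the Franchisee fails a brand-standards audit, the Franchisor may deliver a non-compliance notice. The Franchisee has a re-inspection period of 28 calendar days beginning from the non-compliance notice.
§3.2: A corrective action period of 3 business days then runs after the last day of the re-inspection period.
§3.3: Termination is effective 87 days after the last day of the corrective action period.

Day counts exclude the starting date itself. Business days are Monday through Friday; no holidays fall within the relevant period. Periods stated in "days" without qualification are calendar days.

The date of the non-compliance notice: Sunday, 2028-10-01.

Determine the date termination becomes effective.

2029-01-27

Adding 28 calendar days to 2028-10-01 gives 2028-10-29, which is the last day of the re-inspection period.
The last day of the corrective action period: 3 business days after Sunday, 2028-10-29, skipping weekends — Oct 30, Oct 31, Nov 1 — lands on Wednesday, 2028-11-01.
The date termination becomes effective: 87 calendar days after 2028-11-01 is 2029-01-27.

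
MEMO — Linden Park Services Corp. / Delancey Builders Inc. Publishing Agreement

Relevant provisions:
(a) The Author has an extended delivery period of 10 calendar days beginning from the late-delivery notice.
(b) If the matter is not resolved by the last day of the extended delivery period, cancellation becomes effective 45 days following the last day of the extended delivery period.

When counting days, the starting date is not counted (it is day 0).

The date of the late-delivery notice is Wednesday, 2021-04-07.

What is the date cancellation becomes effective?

The last day of the extended delivery period: 10 calendar days after 2021-04-07 is 2021-04-17.
The date cancellation becomes effective: 2021-04-17 + 45 days = 2021-06-01.

2021-06-01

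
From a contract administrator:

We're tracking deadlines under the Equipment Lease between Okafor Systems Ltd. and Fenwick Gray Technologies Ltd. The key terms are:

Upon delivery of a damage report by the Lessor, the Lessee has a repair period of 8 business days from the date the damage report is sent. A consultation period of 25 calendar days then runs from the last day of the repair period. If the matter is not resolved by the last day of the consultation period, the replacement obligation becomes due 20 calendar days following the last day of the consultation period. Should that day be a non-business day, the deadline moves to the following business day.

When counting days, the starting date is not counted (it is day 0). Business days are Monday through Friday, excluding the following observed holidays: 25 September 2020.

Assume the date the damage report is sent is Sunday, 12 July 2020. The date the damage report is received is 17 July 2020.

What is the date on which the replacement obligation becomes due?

7 September 2020

The last day of the repair period: counting 8 business days from Sunday, 12 July 2020 (Jul 13, Jul 14, Jul 15, Jul 16, Jul 17, Jul 20, Jul 21, Jul 22, skipping weekends) reaches Wednesday, 22 July 2020.
The last day of the consultation period: 25 calendar days after 22 July 2020 is 16 August 2020.
The date on which the replacement obligation becomes due: 16 August 2020 + 20 days = 5 September 2020. That falls on a Saturday, so it rolls to the next business day, Monday, 7 September 2020.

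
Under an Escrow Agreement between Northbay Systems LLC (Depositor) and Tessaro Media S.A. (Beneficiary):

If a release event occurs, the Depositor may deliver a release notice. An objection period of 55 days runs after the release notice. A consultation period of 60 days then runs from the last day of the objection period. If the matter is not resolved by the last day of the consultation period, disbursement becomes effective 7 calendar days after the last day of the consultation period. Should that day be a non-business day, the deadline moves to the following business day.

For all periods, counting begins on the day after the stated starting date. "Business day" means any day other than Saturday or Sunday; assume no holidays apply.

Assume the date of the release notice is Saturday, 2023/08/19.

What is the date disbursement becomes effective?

The last day of the objection period: 2023/08/19 + 55 days = 2023/10/13.
The last day of the consultation period: 60 calendar days after 2023/10/13 is 2023/12/12.
The date disbursement becomes effective: 7 calendar days after 2023/12/12 is 2023/12/19. 2023/12/19 is a Tuesday, so no roll-forward applies.

2023/12/19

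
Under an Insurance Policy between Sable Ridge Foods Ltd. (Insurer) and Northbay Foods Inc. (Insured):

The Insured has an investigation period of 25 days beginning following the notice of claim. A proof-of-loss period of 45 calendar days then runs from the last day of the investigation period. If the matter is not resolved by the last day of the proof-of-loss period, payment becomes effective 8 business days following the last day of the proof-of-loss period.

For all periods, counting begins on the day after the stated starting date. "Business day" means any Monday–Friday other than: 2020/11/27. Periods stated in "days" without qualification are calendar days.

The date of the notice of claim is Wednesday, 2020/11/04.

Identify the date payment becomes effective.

2021/01/25

The last day of the investigation period: 2020/11/04 + 25 days = 2020/11/29.
Adding 45 calendar days to 2020/11/29 gives 2021/01/13, which is the last day of the proof-of-loss period.
The date payment becomes effective: counting 8 business days from Wednesday, 2021/01/13 (Jan 14, Jan 15, Jan 18, Jan 19, Jan 20, Jan 21, Jan 22, Jan 25, skipping weekends) reaches Monday, 2021/01/25.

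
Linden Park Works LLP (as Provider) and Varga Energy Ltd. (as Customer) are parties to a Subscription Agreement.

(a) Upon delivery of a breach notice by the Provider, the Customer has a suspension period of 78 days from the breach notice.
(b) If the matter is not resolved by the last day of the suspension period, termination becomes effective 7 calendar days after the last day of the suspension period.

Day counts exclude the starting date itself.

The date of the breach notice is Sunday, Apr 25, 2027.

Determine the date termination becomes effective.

Jul 19, 2027

The last day of the suspension period: 78 calendar days after Apr 25, 2027 is Jul 12, 2027.
Adding 7 calendar days to Jul 12, 2027 gives Jul 19, 2027, which is the date termination becomes effective.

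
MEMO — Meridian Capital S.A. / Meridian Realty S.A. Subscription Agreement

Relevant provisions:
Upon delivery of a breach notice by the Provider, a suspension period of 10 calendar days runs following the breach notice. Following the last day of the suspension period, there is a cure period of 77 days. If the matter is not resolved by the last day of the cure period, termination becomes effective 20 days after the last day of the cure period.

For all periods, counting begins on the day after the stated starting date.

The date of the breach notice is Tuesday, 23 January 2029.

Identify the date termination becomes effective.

The last day of the suspension period: 10 calendar days after 23 January 2029 is 2 February 2029.
The last day of the cure period: 77 calendar days after 2 February 2029 is 20 April 2029.
The date termination becomes effective: 20 April 2029 + 20 days = 10 May 2029.

10 May 2029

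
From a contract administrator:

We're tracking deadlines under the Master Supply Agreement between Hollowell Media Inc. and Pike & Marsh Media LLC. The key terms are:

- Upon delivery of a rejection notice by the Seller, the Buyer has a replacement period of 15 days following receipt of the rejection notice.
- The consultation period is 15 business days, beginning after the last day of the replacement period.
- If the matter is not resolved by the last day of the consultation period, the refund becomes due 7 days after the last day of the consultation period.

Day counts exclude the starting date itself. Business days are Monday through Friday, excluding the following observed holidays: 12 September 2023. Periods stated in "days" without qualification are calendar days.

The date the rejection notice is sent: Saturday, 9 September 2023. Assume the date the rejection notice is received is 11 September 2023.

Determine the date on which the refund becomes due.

Adding 15 calendar days to 11 September 2023 gives 26 September 2023, which is the last day of the replacement period.
The last day of the consultation period: 15 business days after Tuesday, 26 September 2023, skipping weekends — Sep 27, Sep 28, Sep 29, Oct 2, …, Oct 13, Oct 16, Oct 17 — lands on Tuesday, 17 October 2023.
Adding 7 calendar days to 17 October 2023 gives 24 October 2023, which is the date on which the refund becomes due.

24 October 2023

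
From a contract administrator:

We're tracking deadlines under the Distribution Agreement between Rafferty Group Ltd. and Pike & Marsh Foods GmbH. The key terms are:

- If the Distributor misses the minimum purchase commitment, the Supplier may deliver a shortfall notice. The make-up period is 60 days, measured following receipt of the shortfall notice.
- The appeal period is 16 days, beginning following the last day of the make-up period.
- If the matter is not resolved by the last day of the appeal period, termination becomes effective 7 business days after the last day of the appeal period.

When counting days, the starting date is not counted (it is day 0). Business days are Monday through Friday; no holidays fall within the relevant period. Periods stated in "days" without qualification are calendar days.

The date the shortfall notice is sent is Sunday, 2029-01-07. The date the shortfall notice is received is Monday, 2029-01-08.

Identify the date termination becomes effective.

Adding 60 calendar days to 2029-01-08 gives 2029-03-09, which is the last day of the make-up period.
Adding 16 calendar days to 2029-03-09 gives 2029-03-25, which is the last day of the appeal period.
From Sunday, 2029-03-25, 7 business days (Mar 26, Mar 27, Mar 28, Mar 29, Mar 30, Apr 2, Apr 3, skipping weekends) brings us to Tuesday, 2029-04-03, which is the date termination becomes effective.

2029-04-03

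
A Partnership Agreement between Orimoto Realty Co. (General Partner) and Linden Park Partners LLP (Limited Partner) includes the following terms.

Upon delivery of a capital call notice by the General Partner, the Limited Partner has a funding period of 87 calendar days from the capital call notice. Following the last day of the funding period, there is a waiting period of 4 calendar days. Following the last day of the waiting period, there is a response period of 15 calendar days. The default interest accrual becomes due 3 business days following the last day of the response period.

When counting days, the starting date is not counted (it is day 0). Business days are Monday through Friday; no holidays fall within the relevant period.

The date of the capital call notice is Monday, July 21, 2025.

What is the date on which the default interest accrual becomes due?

Adding 87 calendar days to July 21, 2025 gives October 16, 2025, which is the last day of the funding period.
Adding 4 calendar days to October 16, 2025 gives October 20, 2025, which is the last day of the waiting period.
The last day of the response period: 15 calendar days after October 20, 2025 is November 4, 2025.
The date on which the default interest accrual becomes due: 3 business days after Tuesday, November 4, 2025, skipping weekends — Nov 5, Nov 6, Nov 7 — lands on Friday, November 7, 2025.

November 7, 2025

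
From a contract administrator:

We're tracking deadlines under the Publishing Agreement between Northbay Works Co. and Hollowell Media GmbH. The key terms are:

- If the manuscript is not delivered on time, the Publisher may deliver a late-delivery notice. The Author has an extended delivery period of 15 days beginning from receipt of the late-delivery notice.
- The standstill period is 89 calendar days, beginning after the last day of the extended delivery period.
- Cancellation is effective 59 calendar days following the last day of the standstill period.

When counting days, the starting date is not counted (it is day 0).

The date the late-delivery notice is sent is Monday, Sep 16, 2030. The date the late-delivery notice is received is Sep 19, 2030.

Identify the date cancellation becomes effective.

The last day of the extended delivery period: 15 calendar days after Sep 19, 2030 is Oct 4, 2030.
The last day of the standstill period: Oct 4, 2030 + 89 days = Jan 1, 2031.
Adding 59 calendar days to Jan 1, 2031 gives Mar 1, 2031, which is the date cancellation becomes effective.

Mar 1, 2031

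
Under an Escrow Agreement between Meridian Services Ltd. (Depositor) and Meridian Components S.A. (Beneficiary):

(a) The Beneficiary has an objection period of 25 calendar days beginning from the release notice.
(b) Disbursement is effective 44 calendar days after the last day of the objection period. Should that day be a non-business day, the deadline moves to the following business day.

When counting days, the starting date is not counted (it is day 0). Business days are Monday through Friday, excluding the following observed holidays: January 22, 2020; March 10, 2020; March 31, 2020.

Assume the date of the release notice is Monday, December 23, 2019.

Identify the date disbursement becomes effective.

Adding 25 calendar days to December 23, 2019 gives January 17, 2020, which is the last day of the objection period.
Adding 44 calendar days to January 17, 2020 gives March 1, 2020, which is the date disbursement becomes effective. That falls on a Sunday, so it rolls to the next business day, Monday, March 2, 2020.

March 2, 2020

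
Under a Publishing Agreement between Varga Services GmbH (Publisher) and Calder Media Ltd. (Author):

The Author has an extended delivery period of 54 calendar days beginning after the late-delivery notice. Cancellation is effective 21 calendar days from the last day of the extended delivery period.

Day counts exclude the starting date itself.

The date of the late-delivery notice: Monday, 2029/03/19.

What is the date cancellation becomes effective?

Adding 54 calendar days to 2029/03/19 gives 2029/05/12, which is the last day of the extended delivery period.
The date cancellation becomes effective: 2029/05/12 + 21 days = 2029/06/02.

2029/06/02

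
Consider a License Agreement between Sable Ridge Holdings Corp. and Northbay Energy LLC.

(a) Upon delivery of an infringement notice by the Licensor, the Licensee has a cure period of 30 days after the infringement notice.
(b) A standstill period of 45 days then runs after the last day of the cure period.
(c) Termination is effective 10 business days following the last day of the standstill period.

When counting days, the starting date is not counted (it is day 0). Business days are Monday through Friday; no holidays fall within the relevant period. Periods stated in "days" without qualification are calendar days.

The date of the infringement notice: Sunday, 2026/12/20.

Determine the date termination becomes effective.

The last day of the cure period: 2026/12/20 + 30 days = 2027/01/19.
The last day of the standstill period: 2027/01/19 + 45 days = 2027/03/05.
The date termination becomes effective: 10 business days after Friday, 2027/03/05, skipping weekends — Mar 8, Mar 9, Mar 10, Mar 11, Mar 12, Mar 15, Mar 16, Mar 17, Mar 18, Mar 19 — lands on Friday, 2027/03/19.

2027/03/19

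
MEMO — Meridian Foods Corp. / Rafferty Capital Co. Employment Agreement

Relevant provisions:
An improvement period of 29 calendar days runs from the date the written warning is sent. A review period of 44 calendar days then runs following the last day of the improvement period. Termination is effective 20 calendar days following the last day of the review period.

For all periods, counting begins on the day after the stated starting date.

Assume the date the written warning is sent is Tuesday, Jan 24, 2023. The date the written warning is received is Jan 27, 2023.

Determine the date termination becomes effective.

Apr 27, 2023

The last day of the improvement period: 29 calendar days after Jan 24, 2023 is Feb 22, 2023.
Adding 44 calendar days to Feb 22, 2023 gives Apr 7, 2023, which is the last day of the review period.
The date termination becomes effective: Apr 7, 2023 + 20 days = Apr 27, 2023.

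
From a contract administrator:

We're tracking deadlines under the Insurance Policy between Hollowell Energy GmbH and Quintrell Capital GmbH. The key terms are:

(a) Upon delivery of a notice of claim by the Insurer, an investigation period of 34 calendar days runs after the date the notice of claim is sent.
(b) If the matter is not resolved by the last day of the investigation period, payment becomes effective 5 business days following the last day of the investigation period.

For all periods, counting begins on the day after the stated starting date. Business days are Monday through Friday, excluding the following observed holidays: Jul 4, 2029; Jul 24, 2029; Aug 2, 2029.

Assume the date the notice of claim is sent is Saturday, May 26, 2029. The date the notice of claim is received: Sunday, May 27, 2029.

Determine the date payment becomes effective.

Jul 9, 2029

The last day of the investigation period: May 26, 2029 + 34 days = Jun 29, 2029.
The date payment becomes effective: counting 5 business days from Friday, Jun 29, 2029 (Jul 2, Jul 3, Jul 5, Jul 6, Jul 9, skipping weekends and the listed holiday on Jul 4) reaches Monday, Jul 9, 2029.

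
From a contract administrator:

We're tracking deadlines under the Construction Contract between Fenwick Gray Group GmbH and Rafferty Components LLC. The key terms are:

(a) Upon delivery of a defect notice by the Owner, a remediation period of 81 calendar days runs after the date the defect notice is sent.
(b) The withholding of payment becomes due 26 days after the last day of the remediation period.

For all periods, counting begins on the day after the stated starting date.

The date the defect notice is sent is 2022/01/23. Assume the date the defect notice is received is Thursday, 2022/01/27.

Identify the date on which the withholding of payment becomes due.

Adding 81 calendar days to 2022/01/23 gives 2022/04/14, which is the last day of the remediation period.
The date on which the withholding of payment becomes due: 2022/04/14 + 26 days = 2022/05/10.

2022/05/10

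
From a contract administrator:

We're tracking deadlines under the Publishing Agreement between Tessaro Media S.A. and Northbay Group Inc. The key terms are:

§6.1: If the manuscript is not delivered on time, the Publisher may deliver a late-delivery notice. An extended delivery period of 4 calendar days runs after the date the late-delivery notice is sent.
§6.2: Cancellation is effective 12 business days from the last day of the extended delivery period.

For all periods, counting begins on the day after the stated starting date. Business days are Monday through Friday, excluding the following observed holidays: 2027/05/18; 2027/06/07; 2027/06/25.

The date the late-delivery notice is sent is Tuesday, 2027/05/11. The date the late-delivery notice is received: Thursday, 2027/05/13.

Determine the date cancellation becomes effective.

2027/06/02

Adding 4 calendar days to 2027/05/11 gives 2027/05/15, which is the last day of the extended delivery period.
From Saturday, 2027/05/15, 12 business days (May 17, May 19, May 20, May 21, …, May 31, Jun 1, Jun 2, skipping weekends and the listed holiday on May 18) brings us to Wednesday, 2027/06/02, which is the date cancellation becomes effective.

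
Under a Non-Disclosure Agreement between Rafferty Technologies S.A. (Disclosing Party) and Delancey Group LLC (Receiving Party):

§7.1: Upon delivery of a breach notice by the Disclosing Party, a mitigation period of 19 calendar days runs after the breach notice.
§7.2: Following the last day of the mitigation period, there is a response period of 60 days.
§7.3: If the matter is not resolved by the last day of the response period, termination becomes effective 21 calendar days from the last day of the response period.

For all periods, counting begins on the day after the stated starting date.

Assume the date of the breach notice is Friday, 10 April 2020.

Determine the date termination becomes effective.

19 July 2020

The last day of the mitigation period: 19 calendar days after 10 April 2020 is 29 April 2020.
The last day of the response period: 29 April 2020 + 60 days = 28 June 2020.
The date termination becomes effective: 21 calendar days after 28 June 2020 is 19 July 2020.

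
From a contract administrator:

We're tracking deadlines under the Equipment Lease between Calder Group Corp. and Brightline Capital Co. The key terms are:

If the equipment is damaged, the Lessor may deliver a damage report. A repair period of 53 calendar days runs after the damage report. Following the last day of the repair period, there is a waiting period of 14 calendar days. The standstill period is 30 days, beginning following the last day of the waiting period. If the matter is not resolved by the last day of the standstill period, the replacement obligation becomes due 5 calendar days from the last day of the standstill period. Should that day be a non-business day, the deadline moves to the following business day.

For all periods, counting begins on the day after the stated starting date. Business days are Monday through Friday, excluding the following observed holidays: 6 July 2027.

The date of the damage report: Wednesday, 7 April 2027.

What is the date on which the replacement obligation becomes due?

The last day of the repair period: 7 April 2027 + 53 days = 30 May 2027.
Adding 14 calendar days to 30 May 2027 gives 13 June 2027, which is the last day of the waiting period.
The last day of the standstill period: 30 calendar days after 13 June 2027 is 13 July 2027.
Adding 5 calendar days to 13 July 2027 gives 18 July 2027, which is the date on which the replacement obligation becomes due. That falls on a Sunday, so it rolls to the next business day, Monday, 19 July 2027.

19 July 2027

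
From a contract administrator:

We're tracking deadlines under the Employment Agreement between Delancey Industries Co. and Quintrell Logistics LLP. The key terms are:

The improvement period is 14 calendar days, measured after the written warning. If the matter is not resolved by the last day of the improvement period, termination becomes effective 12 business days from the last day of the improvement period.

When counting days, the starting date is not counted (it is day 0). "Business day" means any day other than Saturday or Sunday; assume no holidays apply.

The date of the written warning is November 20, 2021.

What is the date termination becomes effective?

Adding 14 calendar days to November 20, 2021 gives December 4, 2021, which is the last day of the improvement period.
The date termination becomes effective: 12 business days after Saturday, December 4, 2021, skipping weekends — Dec 6, Dec 7, Dec 8, Dec 9, …, Dec 17, Dec 20, Dec 21 — lands on Tuesday, December 21, 2021.

December 21, 2021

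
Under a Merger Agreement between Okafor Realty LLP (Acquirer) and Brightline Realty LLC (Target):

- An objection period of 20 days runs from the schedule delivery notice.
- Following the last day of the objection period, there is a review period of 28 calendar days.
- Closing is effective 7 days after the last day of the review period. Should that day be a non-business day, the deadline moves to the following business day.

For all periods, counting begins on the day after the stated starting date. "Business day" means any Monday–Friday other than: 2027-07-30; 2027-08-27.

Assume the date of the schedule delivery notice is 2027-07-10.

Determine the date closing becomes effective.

2027-09-03

Adding 20 calendar days to 2027-07-10 gives 2027-07-30, which is the last day of the objection period.
Adding 28 calendar days to 2027-07-30 gives 2027-08-27, which is the last day of the review period.
The date closing becomes effective: 2027-08-27 + 7 days = 2027-09-03. 2027-09-03 is a Friday and is not a listed holiday, so no roll-forward applies.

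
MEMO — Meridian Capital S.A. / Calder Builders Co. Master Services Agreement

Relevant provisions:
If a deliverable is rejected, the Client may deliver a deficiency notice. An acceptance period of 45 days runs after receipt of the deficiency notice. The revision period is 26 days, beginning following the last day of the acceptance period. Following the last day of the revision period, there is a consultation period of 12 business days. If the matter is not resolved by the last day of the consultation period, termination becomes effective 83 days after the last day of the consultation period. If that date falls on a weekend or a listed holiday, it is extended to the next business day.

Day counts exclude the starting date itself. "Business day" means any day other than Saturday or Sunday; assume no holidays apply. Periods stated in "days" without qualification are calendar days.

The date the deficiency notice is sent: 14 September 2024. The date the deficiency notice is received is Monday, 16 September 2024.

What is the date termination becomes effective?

5 March 2025

The last day of the acceptance period: 45 calendar days after 16 September 2024 is 31 October 2024.
The last day of the revision period: 26 calendar days after 31 October 2024 is 26 November 2024.
The last day of the consultation period: counting 12 business days from Tuesday, 26 November 2024 (Nov 27, Nov 28, Nov 29, Dec 2, …, Dec 10, Dec 11, Dec 12, skipping weekends) reaches Thursday, 12 December 2024.
The date termination becomes effective: 83 calendar days after 12 December 2024 is 5 March 2025. 5 March 2025 is a Wednesday, so no roll-forward applies.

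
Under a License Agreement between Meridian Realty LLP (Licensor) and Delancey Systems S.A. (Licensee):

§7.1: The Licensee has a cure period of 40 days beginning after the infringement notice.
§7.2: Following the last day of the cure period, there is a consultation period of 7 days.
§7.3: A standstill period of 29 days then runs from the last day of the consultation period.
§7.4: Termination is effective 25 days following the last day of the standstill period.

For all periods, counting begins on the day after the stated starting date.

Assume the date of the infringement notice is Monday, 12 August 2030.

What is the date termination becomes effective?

21 November 2030

The last day of the cure period: 12 August 2030 + 40 days = 21 September 2030.
Adding 7 calendar days to 21 September 2030 gives 28 September 2030, which is the last day of the consultation period.
The last day of the standstill period: 29 calendar days after 28 September 2030 is 27 October 2030.
The date termination becomes effective: 27 October 2030 + 25 days = 21 November 2030.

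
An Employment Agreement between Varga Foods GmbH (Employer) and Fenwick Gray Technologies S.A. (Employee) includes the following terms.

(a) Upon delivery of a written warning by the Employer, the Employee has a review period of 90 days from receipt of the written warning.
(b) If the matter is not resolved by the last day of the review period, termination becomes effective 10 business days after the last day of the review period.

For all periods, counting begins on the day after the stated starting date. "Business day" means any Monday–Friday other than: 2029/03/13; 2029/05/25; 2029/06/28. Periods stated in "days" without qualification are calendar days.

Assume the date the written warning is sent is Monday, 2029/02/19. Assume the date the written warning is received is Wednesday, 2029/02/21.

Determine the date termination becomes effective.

2029/06/06

Adding 90 calendar days to 2029/02/21 gives 2029/05/22, which is the last day of the review period.
From Tuesday, 2029/05/22, 10 business days (May 23, May 24, May 28, May 29, May 30, May 31, Jun 1, Jun 4, Jun 5, Jun 6, skipping weekends and the listed holiday on May 25) brings us to Wednesday, 2029/06/06, which is the date termination becomes effective.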